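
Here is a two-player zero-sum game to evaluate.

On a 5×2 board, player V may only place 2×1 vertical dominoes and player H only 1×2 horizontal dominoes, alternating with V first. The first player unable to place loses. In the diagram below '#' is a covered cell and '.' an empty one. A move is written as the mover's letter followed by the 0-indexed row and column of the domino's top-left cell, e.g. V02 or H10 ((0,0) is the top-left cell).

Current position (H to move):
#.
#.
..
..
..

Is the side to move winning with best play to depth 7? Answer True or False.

H winning at [#./#./../../..]: True

[#./#./../../..] H move#1: H20:-1/#./#./##/../.., H30:+1/#./#./../##/..*, H40:-1/#./#./../../##
[#./#./../##/..] V move#2: V01:-1/##/##/../##/..*, V11:-1/#./##/.#/##/..
[##/##/../##/..] H move#3: H20:+1/##/##/##/##/..*, H40:+1/##/##/../##/##
[##/##/##/##/..] end (terminal -1, V#4); searched #./#./../../.. to 7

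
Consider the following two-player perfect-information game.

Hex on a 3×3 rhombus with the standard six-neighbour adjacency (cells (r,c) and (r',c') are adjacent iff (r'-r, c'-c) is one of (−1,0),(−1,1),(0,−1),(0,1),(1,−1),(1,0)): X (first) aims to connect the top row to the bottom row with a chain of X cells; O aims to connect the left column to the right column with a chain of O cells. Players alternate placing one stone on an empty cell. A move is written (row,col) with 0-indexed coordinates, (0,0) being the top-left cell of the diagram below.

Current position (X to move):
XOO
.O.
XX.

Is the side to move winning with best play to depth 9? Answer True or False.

[XOO/.O./XX.] X move#1: (1,0):+1/XOO/XO./XX.*, (1,2):-1/XOO/.OX/XX., (2,2):-1/XOO/.O./XXX
[XOO/XO./XX.] end (terminal -1, O#2); searched XOO/.O./XX. to 9

X winning at [XOO/.O./XX.]: True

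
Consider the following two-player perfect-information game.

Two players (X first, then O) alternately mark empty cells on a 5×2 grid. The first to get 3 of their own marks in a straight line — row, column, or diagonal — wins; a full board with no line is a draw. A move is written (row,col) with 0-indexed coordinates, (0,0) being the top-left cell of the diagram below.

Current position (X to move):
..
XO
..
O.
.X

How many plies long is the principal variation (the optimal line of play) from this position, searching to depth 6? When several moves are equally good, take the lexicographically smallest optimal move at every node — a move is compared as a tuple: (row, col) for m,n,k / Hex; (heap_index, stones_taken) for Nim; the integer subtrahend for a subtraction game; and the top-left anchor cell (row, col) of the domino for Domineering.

PV length from [../XO/../O./.X]: 6 plies

p1 X@[../XO/../O./.X]: (0,0)[X./XO/../O./.X]-1 (0,1)[.X/XO/../O./.X]+0* (2,0)[../XO/X./O./.X]+0 (2,1)[../XO/.X/O./.X]+0 (3,1)[../XO/../OX/.X]+0 (4,0)[../XO/../O./XX]-1
p2 O@[.X/XO/../O./.X]: (0,0)[OX/XO/../O./.X]+0* (2,0)[.X/XO/O./O./.X]+0 (2,1)[.X/XO/.O/O./.X]+0 (3,1)[.X/XO/../OO/.X]+0 (4,0)[.X/XO/../O./OX]+0
p3 X@[OX/XO/../O./.X]: (2,0)[OX/XO/X./O./.X]+0* (2,1)[OX/XO/.X/O./.X]+0 (3,1)[OX/XO/../OX/.X]+0 (4,0)[OX/XO/../O./XX]+0
p4 O@[OX/XO/X./O./.X]: (2,1)[OX/XO/XO/O./.X]+0* (3,1)[OX/XO/X./OO/.X]+0 (4,0)[OX/XO/X./O./OX]+0
p5 X@[OX/XO/XO/O./.X]: (3,1)[OX/XO/XO/OX/.X]+0* (4,0)[OX/XO/XO/O./XX]-1
p6 O@[OX/XO/XO/OX/.X]: (4,0)[OX/XO/XO/OX/OX]+0*
p7 X@[OX/XO/XO/OX/OX] terminal +0; root [../XO/../O./.X] d6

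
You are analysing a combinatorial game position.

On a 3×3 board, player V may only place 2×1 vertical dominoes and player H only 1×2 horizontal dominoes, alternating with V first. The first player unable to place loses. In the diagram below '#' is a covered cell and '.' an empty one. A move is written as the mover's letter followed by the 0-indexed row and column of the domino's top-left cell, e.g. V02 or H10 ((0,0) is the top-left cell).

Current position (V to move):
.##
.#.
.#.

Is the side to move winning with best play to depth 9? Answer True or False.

V winning at [.##/.#./.#.]: True

[.##/.#./.#.] V move#1: V00:+1/###/##./.#.*, V10:+1/.##/##./##., V12:+1/.##/.##/.##
[###/##./.#.] end (terminal -1, H#2); searched .##/.#./.#. to 9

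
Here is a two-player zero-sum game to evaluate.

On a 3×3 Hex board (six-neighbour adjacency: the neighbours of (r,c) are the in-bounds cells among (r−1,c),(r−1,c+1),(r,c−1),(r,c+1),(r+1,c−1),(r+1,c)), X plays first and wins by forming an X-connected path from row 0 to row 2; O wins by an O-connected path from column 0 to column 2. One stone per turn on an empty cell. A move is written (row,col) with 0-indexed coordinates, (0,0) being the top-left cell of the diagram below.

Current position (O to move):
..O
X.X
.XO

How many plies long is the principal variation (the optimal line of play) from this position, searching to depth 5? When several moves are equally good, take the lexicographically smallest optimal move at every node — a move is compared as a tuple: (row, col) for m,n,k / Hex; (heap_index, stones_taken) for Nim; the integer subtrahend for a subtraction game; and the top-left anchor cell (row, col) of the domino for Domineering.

p1 O@[..O/X.X/.XO]: (0,0)[O.O/X.X/.XO]-1* (0,1)[.OO/X.X/.XO]-1 (1,1)[..O/XOX/.XO]-1 (2,0)[..O/X.X/OXO]-1
p2 X@[O.O/X.X/.XO]: (0,1)[OXO/X.X/.XO]+1* (1,1)[O.O/XXX/.XO]-1 (2,0)[O.O/X.X/XXO]-1
p3 O@[OXO/X.X/.XO]: (1,1)[OXO/XOX/.XO]-1* (2,0)[OXO/X.X/OXO]-1
p4 X@[OXO/XOX/.XO]: (2,0)[OXO/XOX/XXO]+1*
p5 O@[OXO/XOX/XXO] terminal -1; root [..O/X.X/.XO] d5

PV length from [..O/X.X/.XO]: 4 plies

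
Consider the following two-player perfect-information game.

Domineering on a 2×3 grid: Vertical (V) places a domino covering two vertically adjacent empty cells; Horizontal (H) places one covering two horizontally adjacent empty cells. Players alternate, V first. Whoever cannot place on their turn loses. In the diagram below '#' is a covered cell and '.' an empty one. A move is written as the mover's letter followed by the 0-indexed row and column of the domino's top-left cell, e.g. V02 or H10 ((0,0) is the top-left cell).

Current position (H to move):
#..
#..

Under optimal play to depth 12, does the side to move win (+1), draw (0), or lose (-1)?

value(#../#.., H) = +1

p1 H@[#../#..]: H01[###/#..]+1* H11[#../###]+1
p2 V@[###/#..] terminal -1; root [#../#..] d12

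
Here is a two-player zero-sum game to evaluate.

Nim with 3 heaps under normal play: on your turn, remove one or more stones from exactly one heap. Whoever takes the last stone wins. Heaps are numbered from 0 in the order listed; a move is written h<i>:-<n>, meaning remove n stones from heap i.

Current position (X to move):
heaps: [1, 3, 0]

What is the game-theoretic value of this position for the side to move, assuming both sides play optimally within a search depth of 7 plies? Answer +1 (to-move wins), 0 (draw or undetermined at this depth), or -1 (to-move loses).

p1 X@[(1,3,0)]: h0:-1[(0,3,0)]-1 h1:-1[(1,2,0)]-1 h1:-2[(1,1,0)]+1* h1:-3[(1,0,0)]-1
p2 O@[(1,1,0)]: h0:-1[(0,1,0)]-1* h1:-1[(1,0,0)]-1
p3 X@[(0,1,0)]: h1:-1[(0,0,0)]+1*
p4 O@[(0,0,0)] terminal -1; root [(1,3,0)] d7

value((1,3,0), X) = +1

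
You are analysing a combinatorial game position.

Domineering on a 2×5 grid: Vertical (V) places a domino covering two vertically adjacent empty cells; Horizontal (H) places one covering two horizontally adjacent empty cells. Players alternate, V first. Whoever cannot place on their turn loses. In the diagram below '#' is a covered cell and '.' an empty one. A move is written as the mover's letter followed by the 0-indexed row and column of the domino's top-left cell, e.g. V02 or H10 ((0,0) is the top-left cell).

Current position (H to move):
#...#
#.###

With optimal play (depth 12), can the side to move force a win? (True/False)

H winning at [#...#/#.###]: True

p1 H@[#...#/#.###]: H01[###.#/#.###]+1* H02[#.###/#.###]-1
p2 V@[###.#/#.###] terminal -1; root [#...#/#.###] d12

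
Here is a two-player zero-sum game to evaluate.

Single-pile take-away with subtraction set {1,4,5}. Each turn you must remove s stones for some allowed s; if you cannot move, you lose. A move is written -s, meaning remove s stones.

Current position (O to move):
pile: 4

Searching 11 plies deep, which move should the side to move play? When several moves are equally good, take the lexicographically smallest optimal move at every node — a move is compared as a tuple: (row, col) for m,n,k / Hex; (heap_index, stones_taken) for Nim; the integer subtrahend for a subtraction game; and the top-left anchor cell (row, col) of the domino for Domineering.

O's best at [4]: -4

ply 1, O at 4 | -1=-1→3; -4=+1→0*
ply 2: 0 is terminal -1 (X); from 4 depth 11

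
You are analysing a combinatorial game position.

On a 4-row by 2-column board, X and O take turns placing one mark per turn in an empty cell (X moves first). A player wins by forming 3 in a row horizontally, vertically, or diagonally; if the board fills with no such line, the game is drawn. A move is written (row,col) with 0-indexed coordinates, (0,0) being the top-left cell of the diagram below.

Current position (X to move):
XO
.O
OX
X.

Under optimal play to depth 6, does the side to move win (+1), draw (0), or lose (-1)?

value(XO/.O/OX/X., X) = 0

[XO/.O/OX/X.] X move#1: (1,0):+0/XO/XO/OX/X.*, (3,1):+0/XO/.O/OX/XX
[XO/XO/OX/X.] O move#2: (3,1):+0/XO/XO/OX/XO*
[XO/XO/OX/XO] end (terminal +0, X#3); searched XO/.O/OX/X. to 6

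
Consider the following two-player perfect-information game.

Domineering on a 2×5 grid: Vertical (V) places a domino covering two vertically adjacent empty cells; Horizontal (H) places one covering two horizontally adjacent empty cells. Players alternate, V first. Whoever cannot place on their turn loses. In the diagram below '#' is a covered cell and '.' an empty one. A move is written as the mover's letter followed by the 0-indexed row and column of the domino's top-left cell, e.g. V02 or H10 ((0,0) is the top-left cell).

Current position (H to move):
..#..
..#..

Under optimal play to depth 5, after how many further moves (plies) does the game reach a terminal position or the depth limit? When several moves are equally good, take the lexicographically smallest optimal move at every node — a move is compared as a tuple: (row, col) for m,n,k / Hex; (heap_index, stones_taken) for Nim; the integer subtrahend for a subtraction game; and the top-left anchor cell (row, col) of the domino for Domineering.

p1 H@[..#../..#..]: H00[###../..#..]-1* H03[..###/..#..]-1 H10[..#../###..]-1 H13[..#../..###]-1
p2 V@[###../..#..]: V03[####./..##.]+1* V04[###.#/..#.#]+1
p3 H@[####./..##.]: H10[####./####.]-1*
p4 V@[####./####.]: V04[#####/#####]+1*
p5 H@[#####/#####] terminal -1; root [..#../..#..] d5

PV length from [..#../..#..]: 4 plies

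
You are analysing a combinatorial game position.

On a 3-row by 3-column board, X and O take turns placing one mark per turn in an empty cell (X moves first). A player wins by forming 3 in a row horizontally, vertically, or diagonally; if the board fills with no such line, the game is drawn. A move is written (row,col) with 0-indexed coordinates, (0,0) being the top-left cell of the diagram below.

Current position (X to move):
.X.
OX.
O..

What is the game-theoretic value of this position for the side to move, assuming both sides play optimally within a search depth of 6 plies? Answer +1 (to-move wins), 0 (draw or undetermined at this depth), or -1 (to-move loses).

value(.X./OX./O.., X) = +1

ply 1, X at .X./OX./O.. | (0,0)=+1→XX./OX./O..*; (0,2)=-1→.XX/OX./O..; (1,2)=-1→.X./OXX/O..; (2,1)=+1→.X./OX./OX.; (2,2)=-1→.X./OX./O.X
ply 2, O at XX./OX./O.. | (0,2)=-1→XXO/OX./O..*; (1,2)=-1→XX./OXO/O..; (2,1)=-1→XX./OX./OO.; (2,2)=-1→XX./OX./O.O
ply 3, X at XXO/OX./O.. | (1,2)=+1→XXO/OXX/O..*; (2,1)=+1→XXO/OX./OX.; (2,2)=+1→XXO/OX./O.X
ply 4, O at XXO/OXX/O.. | (2,1)=-1→XXO/OXX/OO.*; (2,2)=-1→XXO/OXX/O.O
ply 5, X at XXO/OXX/OO. | (2,2)=+1→XXO/OXX/OOX*
ply 6: XXO/OXX/OOX is terminal -1 (O); from .X./OX./O.. depth 6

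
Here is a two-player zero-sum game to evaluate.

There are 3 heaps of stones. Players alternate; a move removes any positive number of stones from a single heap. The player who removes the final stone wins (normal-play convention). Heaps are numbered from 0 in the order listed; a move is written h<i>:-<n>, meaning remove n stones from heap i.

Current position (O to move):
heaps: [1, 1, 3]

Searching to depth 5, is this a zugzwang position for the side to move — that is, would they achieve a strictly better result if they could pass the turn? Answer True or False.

[(1,1,3)] O move#1: h0:-1:-1/(0,1,3), h1:-1:-1/(1,0,3), h2:-1:-1/(1,1,2), h2:-2:-1/(1,1,1), h2:-3:+1/(1,1,0)*
[(1,1,0)] X move#2: h0:-1:-1/(0,1,0)*, h1:-1:-1/(1,0,0)
[(0,1,0)] O move#3: h1:-1:+1/(0,0,0)*
[(0,0,0)] end (terminal -1, X#4); searched (1,1,3) to 5
if O skipped the turn, X would face:
~ [(1,1,3)] X move#1: h0:-1:-1/(0,1,3), h1:-1:-1/(1,0,3), h2:-1:-1/(1,1,2), h2:-2:-1/(1,1,1), h2:-3:+1/(1,1,0)*
~ [(1,1,0)] O move#2: h0:-1:-1/(0,1,0)*, h1:-1:-1/(1,0,0)
~ [(0,1,0)] X move#3: h1:-1:+1/(0,0,0)*
~ [(0,0,0)] end (terminal -1, O#4); searched (1,1,3) to 5
compare (O): move=+1 vs pass=-1

zugzwang((1,1,3), O) = False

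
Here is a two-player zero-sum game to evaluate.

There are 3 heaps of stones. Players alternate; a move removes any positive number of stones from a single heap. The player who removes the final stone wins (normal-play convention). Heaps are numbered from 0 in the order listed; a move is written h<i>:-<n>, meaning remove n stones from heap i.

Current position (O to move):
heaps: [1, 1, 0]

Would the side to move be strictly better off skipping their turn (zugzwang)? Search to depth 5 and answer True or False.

zugzwang((1,1,0), O) = True

p1 O@[(1,1,0)]: h0:-1[(0,1,0)]-1* h1:-1[(1,0,0)]-1
p2 X@[(0,1,0)]: h1:-1[(0,0,0)]+1*
p3 O@[(0,0,0)] terminal -1; root [(1,1,0)] d5
suppose O passes — search the same position with X to move:
pass> p1 X@[(1,1,0)]: h0:-1[(0,1,0)]-1* h1:-1[(1,0,0)]-1
pass> p2 O@[(0,1,0)]: h1:-1[(0,0,0)]+1*
pass> p3 X@[(0,0,0)] terminal -1; root [(1,1,0)] d5
for O: play -1, pass +1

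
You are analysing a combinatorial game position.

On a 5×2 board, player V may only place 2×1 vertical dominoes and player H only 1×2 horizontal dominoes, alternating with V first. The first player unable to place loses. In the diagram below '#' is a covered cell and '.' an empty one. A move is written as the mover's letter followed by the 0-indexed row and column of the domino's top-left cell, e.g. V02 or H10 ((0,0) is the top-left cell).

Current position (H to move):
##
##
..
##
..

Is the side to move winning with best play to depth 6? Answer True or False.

H winning at [##/##/../##/..]: True

[##/##/../##/..] H move#1: H20:+1/##/##/##/##/..*, H40:+1/##/##/../##/##
[##/##/##/##/..] end (terminal -1, V#2); searched ##/##/../##/.. to 6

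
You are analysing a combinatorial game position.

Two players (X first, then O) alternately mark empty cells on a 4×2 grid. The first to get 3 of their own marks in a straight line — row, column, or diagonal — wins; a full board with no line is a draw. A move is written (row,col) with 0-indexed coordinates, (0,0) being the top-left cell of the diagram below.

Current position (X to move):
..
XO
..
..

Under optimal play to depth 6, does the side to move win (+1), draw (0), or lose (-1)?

value(../XO/../.., X) = +1

p1 X@[../XO/../..]: (0,0)[X./XO/../..]+0 (0,1)[.X/XO/../..]+0 (2,0)[../XO/X./..]+1* (2,1)[../XO/.X/..]+0 (3,0)[../XO/../X.]+0 (3,1)[../XO/../.X]+0
p2 O@[../XO/X./..]: (0,0)[O./XO/X./..]-1* (0,1)[.O/XO/X./..]-1 (2,1)[../XO/XO/..]-1 (3,0)[../XO/X./O.]-1 (3,1)[../XO/X./.O]-1
p3 X@[O./XO/X./..]: (0,1)[OX/XO/X./..]+0 (2,1)[O./XO/XX/..]+0 (3,0)[O./XO/X./X.]+1* (3,1)[O./XO/X./.X]+0
p4 O@[O./XO/X./X.] terminal -1; root [../XO/../..] d6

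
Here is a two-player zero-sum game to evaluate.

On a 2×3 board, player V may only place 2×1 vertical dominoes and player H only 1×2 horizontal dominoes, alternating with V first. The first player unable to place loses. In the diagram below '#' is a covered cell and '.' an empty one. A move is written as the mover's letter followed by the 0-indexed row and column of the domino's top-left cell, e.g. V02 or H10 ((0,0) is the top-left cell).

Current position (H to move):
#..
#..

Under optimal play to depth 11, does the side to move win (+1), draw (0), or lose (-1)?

value(#../#.., H) = +1

[#../#..] H move#1: H01:+1/###/#..*, H11:+1/#../###
[###/#..] end (terminal -1, V#2); searched #../#.. to 11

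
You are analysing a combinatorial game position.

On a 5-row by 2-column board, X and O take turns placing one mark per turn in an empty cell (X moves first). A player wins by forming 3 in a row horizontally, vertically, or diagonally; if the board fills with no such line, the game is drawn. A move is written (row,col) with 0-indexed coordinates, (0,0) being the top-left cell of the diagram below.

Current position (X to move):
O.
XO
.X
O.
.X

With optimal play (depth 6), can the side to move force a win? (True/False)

X winning at [O./XO/.X/O./.X]: True

ply 1, X at O./XO/.X/O./.X | (0,1)=+0→OX/XO/.X/O./.X; (2,0)=+0→O./XO/XX/O./.X; (3,1)=+1→O./XO/.X/OX/.X*; (4,0)=+0→O./XO/.X/O./XX
ply 2: O./XO/.X/OX/.X is terminal -1 (O); from O./XO/.X/O./.X depth 6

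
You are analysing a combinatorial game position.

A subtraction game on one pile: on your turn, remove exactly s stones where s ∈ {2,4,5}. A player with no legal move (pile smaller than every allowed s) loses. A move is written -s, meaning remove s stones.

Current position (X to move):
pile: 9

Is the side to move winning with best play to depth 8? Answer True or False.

ply 1, X at 9 | -2=+1→7*; -4=-1→5; -5=-1→4
ply 2, O at 7 | -2=-1→5*; -4=-1→3; -5=-1→2
ply 3, X at 5 | -2=-1→3; -4=+1→1*; -5=+1→0
ply 4: 1 is terminal -1 (O); from 9 depth 8

X winning at [9]: True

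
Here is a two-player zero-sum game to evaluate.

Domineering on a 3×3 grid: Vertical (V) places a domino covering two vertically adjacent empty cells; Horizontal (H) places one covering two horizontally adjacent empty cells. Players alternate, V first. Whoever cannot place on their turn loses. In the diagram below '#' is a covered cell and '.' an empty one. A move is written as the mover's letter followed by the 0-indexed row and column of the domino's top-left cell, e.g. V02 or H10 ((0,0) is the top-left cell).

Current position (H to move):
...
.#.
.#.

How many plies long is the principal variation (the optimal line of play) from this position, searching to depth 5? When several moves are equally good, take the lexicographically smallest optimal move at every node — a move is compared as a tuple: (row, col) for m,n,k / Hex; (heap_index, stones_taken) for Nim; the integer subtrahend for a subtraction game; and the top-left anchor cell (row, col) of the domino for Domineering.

PV length from [.../.#./.#.]: 2 plies

[.../.#./.#.] H move#1: H00:-1/##./.#./.#.*, H01:-1/.##/.#./.#.
[##./.#./.#.] V move#2: V02:+1/###/.##/.#.*, V10:+1/##./##./##., V12:+1/##./.##/.##
[###/.##/.#.] end (terminal -1, H#3); searched .../.#./.#. to 5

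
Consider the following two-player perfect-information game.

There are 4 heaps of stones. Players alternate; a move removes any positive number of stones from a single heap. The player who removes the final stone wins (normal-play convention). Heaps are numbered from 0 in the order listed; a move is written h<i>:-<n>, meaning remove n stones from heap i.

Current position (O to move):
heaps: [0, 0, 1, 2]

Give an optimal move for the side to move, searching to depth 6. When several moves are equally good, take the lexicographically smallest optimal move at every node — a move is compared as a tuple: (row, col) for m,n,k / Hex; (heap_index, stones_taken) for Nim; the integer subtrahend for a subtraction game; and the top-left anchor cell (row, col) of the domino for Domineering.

[(0,0,1,2)] O move#1: h2:-1:-1/(0,0,0,2), h3:-1:+1/(0,0,1,1)*, h3:-2:-1/(0,0,1,0)
[(0,0,1,1)] X move#2: h2:-1:-1/(0,0,0,1)*, h3:-1:-1/(0,0,1,0)
[(0,0,0,1)] O move#3: h3:-1:+1/(0,0,0,0)*
[(0,0,0,0)] end (terminal -1, X#4); searched (0,0,1,2) to 6

O's best at [(0,0,1,2)]: h3:-1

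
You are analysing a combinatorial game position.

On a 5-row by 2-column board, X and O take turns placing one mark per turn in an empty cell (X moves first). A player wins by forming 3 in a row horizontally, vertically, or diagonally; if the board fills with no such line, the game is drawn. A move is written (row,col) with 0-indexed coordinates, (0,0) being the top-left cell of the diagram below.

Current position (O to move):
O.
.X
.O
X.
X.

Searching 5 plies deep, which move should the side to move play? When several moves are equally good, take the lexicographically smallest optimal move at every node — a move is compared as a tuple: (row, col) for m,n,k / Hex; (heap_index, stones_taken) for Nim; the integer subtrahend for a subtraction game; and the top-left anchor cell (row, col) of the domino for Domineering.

ply 1, O at O./.X/.O/X./X. | (0,1)=-1→OO/.X/.O/X./X.; (1,0)=-1→O./OX/.O/X./X.; (2,0)=+0→O./.X/OO/X./X.*; (3,1)=-1→O./.X/.O/XO/X.; (4,1)=-1→O./.X/.O/X./XO
ply 2, X at O./.X/OO/X./X. | (0,1)=-1→OX/.X/OO/X./X.; (1,0)=+0→O./XX/OO/X./X.*; (3,1)=-1→O./.X/OO/XX/X.; (4,1)=-1→O./.X/OO/X./XX
ply 3, O at O./XX/OO/X./X. | (0,1)=+0→OO/XX/OO/X./X.*; (3,1)=+0→O./XX/OO/XO/X.; (4,1)=+0→O./XX/OO/X./XO
ply 4, X at OO/XX/OO/X./X. | (3,1)=+0→OO/XX/OO/XX/X.*; (4,1)=+0→OO/XX/OO/X./XX
ply 5, O at OO/XX/OO/XX/X. | (4,1)=+0→OO/XX/OO/XX/XO*
ply 6: OO/XX/OO/XX/XO is terminal +0 (X); from O./.X/.O/X./X. depth 5

O's best at [O./.X/.O/X./X.]: (2,0)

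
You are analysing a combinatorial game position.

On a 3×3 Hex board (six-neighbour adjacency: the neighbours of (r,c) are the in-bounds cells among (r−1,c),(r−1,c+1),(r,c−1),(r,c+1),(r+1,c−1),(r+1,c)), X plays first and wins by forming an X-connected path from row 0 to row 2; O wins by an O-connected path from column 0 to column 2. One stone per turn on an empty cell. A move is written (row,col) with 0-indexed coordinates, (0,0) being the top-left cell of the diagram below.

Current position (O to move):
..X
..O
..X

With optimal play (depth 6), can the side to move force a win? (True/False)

[..X/..O/..X] O move#1: (0,0):-1/O.X/..O/..X, (0,1):-1/.OX/..O/..X, (1,0):-1/..X/O.O/..X, (1,1):+1/..X/.OO/..X*, (2,0):+1/..X/..O/O.X, (2,1):-1/..X/..O/.OX
[..X/.OO/..X] X move#2: (0,0):-1/X.X/.OO/..X*, (0,1):-1/.XX/.OO/..X, (1,0):-1/..X/XOO/..X, (2,0):-1/..X/.OO/X.X, (2,1):-1/..X/.OO/.XX
[X.X/.OO/..X] O move#3: (0,1):+1/XOX/.OO/..X*, (1,0):+1/X.X/OOO/..X, (2,0):+1/X.X/.OO/O.X, (2,1):+1/X.X/.OO/.OX
[XOX/.OO/..X] X move#4: (1,0):-1/XOX/XOO/..X*, (2,0):-1/XOX/.OO/X.X, (2,1):-1/XOX/.OO/.XX
[XOX/XOO/..X] O move#5: (2,0):+1/XOX/XOO/O.X*, (2,1):-1/XOX/XOO/.OX
[XOX/XOO/O.X] end (terminal -1, X#6); searched ..X/..O/..X to 6

O winning at [..X/..O/..X]: True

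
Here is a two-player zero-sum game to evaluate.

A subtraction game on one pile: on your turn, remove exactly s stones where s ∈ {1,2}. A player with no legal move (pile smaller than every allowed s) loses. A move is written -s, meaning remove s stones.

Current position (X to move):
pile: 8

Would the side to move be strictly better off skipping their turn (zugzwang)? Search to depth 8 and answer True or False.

p1 X@[8]: -1[7]-1 -2[6]+1*
p2 O@[6]: -1[5]-1* -2[4]-1
p3 X@[5]: -1[4]-1 -2[3]+1*
p4 O@[3]: -1[2]-1* -2[1]-1
p5 X@[2]: -1[1]-1 -2[0]+1*
p6 O@[0] terminal -1; root [8] d8
pass branch (O moves first from the same position):
  | p1 O@[8]: -1[7]-1 -2[6]+1*
  | p2 X@[6]: -1[5]-1* -2[4]-1
  | p3 O@[5]: -1[4]-1 -2[3]+1*
  | p4 X@[3]: -1[2]-1* -2[1]-1
  | p5 O@[2]: -1[1]-1 -2[0]+1*
  | p6 X@[0] terminal -1; root [8] d8
X moving scores +1; X passing scores -1

zugzwang(8, X) = False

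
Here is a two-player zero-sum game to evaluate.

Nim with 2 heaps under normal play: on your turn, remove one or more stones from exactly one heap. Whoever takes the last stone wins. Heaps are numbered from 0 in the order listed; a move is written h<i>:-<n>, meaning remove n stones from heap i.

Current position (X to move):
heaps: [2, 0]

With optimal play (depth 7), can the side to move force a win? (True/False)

X winning at [(2,0)]: True

ply 1, X at (2,0) | h0:-1=-1→(1,0); h0:-2=+1→(0,0)*
ply 2: (0,0) is terminal -1 (O); from (2,0) depth 7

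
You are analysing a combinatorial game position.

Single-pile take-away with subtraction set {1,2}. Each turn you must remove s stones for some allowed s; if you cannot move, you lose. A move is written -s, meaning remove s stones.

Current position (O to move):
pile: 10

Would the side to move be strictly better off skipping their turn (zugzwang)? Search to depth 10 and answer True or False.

zugzwang(10, O) = False

p1 O@[10]: -1[9]+1* -2[8]-1
p2 X@[9]: -1[8]-1* -2[7]-1
p3 O@[8]: -1[7]-1 -2[6]+1*
p4 X@[6]: -1[5]-1* -2[4]-1
p5 O@[5]: -1[4]-1 -2[3]+1*
p6 X@[3]: -1[2]-1* -2[1]-1
p7 O@[2]: -1[1]-1 -2[0]+1*
p8 X@[0] terminal -1; root [10] d10
suppose O passes — search the same position with X to move:
pass> p1 X@[10]: -1[9]+1* -2[8]-1
pass> p2 O@[9]: -1[8]-1* -2[7]-1
pass> p3 X@[8]: -1[7]-1 -2[6]+1*
pass> p4 O@[6]: -1[5]-1* -2[4]-1
pass> p5 X@[5]: -1[4]-1 -2[3]+1*
pass> p6 O@[3]: -1[2]-1* -2[1]-1
pass> p7 X@[2]: -1[1]-1 -2[0]+1*
pass> p8 O@[0] terminal -1; root [10] d10
for O: play +1, pass -1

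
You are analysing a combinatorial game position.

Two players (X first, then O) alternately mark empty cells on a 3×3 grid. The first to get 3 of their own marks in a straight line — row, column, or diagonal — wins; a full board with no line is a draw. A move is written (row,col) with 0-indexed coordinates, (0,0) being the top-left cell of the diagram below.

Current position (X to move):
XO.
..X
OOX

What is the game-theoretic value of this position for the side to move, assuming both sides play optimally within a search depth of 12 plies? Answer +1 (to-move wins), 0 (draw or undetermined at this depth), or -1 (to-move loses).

p1 X@[XO./..X/OOX]: (0,2)[XOX/..X/OOX]+1* (1,0)[XO./X.X/OOX]-1 (1,1)[XO./.XX/OOX]+1
p2 O@[XOX/..X/OOX] terminal -1; root [XO./..X/OOX] d12

value(XO./..X/OOX, X) = +1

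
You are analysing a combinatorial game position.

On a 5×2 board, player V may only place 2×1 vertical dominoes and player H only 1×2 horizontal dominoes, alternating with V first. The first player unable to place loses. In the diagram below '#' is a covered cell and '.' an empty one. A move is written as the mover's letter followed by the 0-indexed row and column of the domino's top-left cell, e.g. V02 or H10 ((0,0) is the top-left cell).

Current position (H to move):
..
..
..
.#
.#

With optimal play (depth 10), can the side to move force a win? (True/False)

p1 H@[../../../.#/.#]: H00[##/../../.#/.#]-1 H10[../##/../.#/.#]+1* H20[../../##/.#/.#]-1
p2 V@[../##/../.#/.#]: V20[../##/#./##/.#]-1* V30[../##/../##/##]-1
p3 H@[../##/#./##/.#]: H00[##/##/#./##/.#]+1*
p4 V@[##/##/#./##/.#] terminal -1; root [../../../.#/.#] d10

H winning at [../../../.#/.#]: True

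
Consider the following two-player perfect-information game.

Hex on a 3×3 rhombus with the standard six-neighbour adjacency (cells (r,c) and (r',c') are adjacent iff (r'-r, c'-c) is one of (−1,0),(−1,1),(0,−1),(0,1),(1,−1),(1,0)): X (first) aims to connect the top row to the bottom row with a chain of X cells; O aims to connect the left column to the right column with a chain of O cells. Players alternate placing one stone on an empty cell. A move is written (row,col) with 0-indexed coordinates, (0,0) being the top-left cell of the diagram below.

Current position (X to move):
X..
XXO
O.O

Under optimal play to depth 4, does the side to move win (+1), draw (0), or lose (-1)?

p1 X@[X../XXO/O.O]: (0,1)[XX./XXO/O.O]-1 (0,2)[X.X/XXO/O.O]-1 (2,1)[X../XXO/OXO]+1*
p2 O@[X../XXO/OXO] terminal -1; root [X../XXO/O.O] d4

value(X../XXO/O.O, X) = +1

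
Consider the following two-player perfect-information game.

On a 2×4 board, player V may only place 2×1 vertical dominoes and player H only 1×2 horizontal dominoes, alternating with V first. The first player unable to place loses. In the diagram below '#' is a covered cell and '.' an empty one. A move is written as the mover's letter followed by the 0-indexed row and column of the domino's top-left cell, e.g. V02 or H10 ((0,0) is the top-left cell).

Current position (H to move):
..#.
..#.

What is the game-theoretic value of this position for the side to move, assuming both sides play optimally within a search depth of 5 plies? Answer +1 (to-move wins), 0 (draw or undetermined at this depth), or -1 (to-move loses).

p1 H@[..#./..#.]: H00[###./..#.]+1* H10[..#./###.]+1
p2 V@[###./..#.]: V03[####/..##]-1*
p3 H@[####/..##]: H10[####/####]+1*
p4 V@[####/####] terminal -1; root [..#./..#.] d5

value(..#./..#., H) = +1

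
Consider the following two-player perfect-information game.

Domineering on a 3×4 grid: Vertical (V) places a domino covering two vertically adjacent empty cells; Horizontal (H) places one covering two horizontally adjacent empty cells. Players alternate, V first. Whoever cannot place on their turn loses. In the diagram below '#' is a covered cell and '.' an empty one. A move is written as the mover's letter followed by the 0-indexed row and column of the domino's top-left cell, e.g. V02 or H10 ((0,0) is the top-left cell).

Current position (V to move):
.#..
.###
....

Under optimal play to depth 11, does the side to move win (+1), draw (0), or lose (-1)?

[.#../.###/....] V move#1: V00:-1/##../####/....*, V10:-1/.#../####/#...
[##../####/....] H move#2: H02:+1/####/####/....*, H20:+1/##../####/##.., H21:+1/##../####/.##., H22:+1/##../####/..##
[####/####/....] end (terminal -1, V#3); searched .#../.###/.... to 11

value(.#../.###/...., V) = -1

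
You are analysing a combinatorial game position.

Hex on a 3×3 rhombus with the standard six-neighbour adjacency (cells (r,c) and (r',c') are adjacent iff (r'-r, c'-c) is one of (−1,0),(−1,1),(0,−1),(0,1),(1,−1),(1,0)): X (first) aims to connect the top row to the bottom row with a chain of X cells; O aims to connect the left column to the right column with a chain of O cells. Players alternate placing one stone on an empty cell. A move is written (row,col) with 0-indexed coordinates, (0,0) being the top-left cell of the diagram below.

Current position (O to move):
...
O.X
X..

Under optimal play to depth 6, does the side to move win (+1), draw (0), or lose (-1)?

[.../O.X/X..] O move#1: (0,0):-1/O../O.X/X.., (0,1):-1/.O./O.X/X.., (0,2):+1/..O/O.X/X..*, (1,1):-1/.../OOX/X.., (2,1):-1/.../O.X/XO., (2,2):-1/.../O.X/X.O
[..O/O.X/X..] X move#2: (0,0):-1/X.O/O.X/X..*, (0,1):-1/.XO/O.X/X.., (1,1):-1/..O/OXX/X.., (2,1):-1/..O/O.X/XX., (2,2):-1/..O/O.X/X.X
[X.O/O.X/X..] O move#3: (0,1):+1/XOO/O.X/X..*, (1,1):+1/X.O/OOX/X.., (2,1):+1/X.O/O.X/XO., (2,2):+1/X.O/O.X/X.O
[XOO/O.X/X..] end (terminal -1, X#4); searched .../O.X/X.. to 6

value(.../O.X/X.., O) = +1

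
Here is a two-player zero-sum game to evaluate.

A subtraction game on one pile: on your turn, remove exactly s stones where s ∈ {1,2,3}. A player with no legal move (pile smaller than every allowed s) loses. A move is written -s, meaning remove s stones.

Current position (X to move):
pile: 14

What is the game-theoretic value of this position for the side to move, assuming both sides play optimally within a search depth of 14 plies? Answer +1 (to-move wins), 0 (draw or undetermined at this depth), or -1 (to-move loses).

ply 1, X at 14 | -1=-1→13; -2=+1→12*; -3=-1→11
ply 2, O at 12 | -1=-1→11*; -2=-1→10; -3=-1→9
ply 3, X at 11 | -1=-1→10; -2=-1→9; -3=+1→8*
ply 4, O at 8 | -1=-1→7*; -2=-1→6; -3=-1→5
ply 5, X at 7 | -1=-1→6; -2=-1→5; -3=+1→4*
ply 6, O at 4 | -1=-1→3*; -2=-1→2; -3=-1→1
ply 7, X at 3 | -1=-1→2; -2=-1→1; -3=+1→0*
ply 8: 0 is terminal -1 (O); from 14 depth 14

value(14, X) = +1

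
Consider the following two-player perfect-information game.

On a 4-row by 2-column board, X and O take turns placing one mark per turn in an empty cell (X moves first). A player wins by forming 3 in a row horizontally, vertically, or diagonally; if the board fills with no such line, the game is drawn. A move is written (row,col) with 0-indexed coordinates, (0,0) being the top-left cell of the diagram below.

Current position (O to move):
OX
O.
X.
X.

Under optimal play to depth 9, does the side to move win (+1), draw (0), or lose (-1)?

[OX/O./X./X.] O move#1: (1,1):+0/OX/OO/X./X.*, (2,1):+0/OX/O./XO/X., (3,1):+0/OX/O./X./XO
[OX/OO/X./X.] X move#2: (2,1):+0/OX/OO/XX/X.*, (3,1):+0/OX/OO/X./XX
[OX/OO/XX/X.] O move#3: (3,1):+0/OX/OO/XX/XO*
[OX/OO/XX/XO] end (terminal +0, X#4); searched OX/O./X./X. to 9

value(OX/O./X./X., O) = 0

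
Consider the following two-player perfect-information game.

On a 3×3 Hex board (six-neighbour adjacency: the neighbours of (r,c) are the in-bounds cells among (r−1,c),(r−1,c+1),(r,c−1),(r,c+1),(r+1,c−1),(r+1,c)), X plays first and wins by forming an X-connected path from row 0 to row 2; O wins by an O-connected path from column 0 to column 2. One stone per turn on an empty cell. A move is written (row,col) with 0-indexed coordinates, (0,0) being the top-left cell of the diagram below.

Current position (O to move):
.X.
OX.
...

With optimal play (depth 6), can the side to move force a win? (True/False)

O winning at [.X./OX./...]: False

ply 1, O at .X./OX./... | (0,0)=-1→OX./OX./...*; (0,2)=-1→.XO/OX./...; (1,2)=-1→.X./OXO/...; (2,0)=-1→.X./OX./O..; (2,1)=-1→.X./OX./.O.; (2,2)=-1→.X./OX./..O
ply 2, X at OX./OX./... | (0,2)=+1→OXX/OX./...*; (1,2)=+1→OX./OXX/...; (2,0)=+1→OX./OX./X..; (2,1)=+1→OX./OX./.X.; (2,2)=+1→OX./OX./..X
ply 3, O at OXX/OX./... | (1,2)=-1→OXX/OXO/...*; (2,0)=-1→OXX/OX./O..; (2,1)=-1→OXX/OX./.O.; (2,2)=-1→OXX/OX./..O
ply 4, X at OXX/OXO/... | (2,0)=+1→OXX/OXO/X..*; (2,1)=+1→OXX/OXO/.X.; (2,2)=+1→OXX/OXO/..X
ply 5: OXX/OXO/X.. is terminal -1 (O); from .X./OX./... depth 6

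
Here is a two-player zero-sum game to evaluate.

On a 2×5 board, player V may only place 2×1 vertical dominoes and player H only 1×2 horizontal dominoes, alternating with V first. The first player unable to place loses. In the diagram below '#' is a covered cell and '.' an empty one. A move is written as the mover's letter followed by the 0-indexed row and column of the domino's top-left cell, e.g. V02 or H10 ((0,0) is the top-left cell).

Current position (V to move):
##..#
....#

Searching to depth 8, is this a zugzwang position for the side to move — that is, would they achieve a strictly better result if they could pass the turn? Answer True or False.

zugzwang(##..#/....#, V) = False

p1 V@[##..#/....#]: V02[###.#/..#.#]+1* V03[##.##/...##]-1
p2 H@[###.#/..#.#]: H10[###.#/###.#]-1*
p3 V@[###.#/###.#]: V03[#####/#####]+1*
p4 H@[#####/#####] terminal -1; root [##..#/....#] d8
if V skipped the turn, H would face:
~ p1 H@[##..#/....#]: H02[#####/....#]+1* H10[##..#/##..#]-1 H11[##..#/.##.#]-1 H12[##..#/..###]+1
~ p2 V@[#####/....#] terminal -1; root [##..#/....#] d8
compare (V): move=+1 vs pass=-1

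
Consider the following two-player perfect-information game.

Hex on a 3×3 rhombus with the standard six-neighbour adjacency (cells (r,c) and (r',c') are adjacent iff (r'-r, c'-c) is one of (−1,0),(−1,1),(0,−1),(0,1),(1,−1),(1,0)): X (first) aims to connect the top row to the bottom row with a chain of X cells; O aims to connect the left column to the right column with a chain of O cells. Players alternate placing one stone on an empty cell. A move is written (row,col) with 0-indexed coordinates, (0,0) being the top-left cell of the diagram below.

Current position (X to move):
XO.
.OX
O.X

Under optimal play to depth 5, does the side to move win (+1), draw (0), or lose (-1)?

value(XO./.OX/O.X, X) = +1

[XO./.OX/O.X] X move#1: (0,2):+1/XOX/.OX/O.X*, (1,0):-1/XO./XOX/O.X, (2,1):-1/XO./.OX/OXX
[XOX/.OX/O.X] end (terminal -1, O#2); searched XO./.OX/O.X to 5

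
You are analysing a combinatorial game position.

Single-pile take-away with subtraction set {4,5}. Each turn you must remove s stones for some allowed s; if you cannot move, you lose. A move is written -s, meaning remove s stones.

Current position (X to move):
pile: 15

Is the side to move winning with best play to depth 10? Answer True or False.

ply 1, X at 15 | -4=+1→11*; -5=+1→10
ply 2, O at 11 | -4=-1→7*; -5=-1→6
ply 3, X at 7 | -4=+1→3*; -5=+1→2
ply 4: 3 is terminal -1 (O); from 15 depth 10

X winning at [15]: True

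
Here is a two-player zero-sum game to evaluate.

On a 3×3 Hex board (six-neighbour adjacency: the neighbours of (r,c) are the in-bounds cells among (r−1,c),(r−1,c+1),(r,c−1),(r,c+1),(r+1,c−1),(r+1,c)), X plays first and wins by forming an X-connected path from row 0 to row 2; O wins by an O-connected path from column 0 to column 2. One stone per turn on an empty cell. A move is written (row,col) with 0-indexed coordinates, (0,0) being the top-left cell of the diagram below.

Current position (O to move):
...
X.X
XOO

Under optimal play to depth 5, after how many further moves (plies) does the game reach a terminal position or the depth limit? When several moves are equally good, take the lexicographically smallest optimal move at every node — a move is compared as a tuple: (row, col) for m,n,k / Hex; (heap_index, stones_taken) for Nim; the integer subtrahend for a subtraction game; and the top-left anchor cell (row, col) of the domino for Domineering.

PV length from [.../X.X/XOO]: 2 plies

p1 O@[.../X.X/XOO]: (0,0)[O../X.X/XOO]-1* (0,1)[.O./X.X/XOO]-1 (0,2)[..O/X.X/XOO]-1 (1,1)[.../XOX/XOO]-1
p2 X@[O../X.X/XOO]: (0,1)[OX./X.X/XOO]+1* (0,2)[O.X/X.X/XOO]+1 (1,1)[O../XXX/XOO]+1
p3 O@[OX./X.X/XOO] terminal -1; root [.../X.X/XOO] d5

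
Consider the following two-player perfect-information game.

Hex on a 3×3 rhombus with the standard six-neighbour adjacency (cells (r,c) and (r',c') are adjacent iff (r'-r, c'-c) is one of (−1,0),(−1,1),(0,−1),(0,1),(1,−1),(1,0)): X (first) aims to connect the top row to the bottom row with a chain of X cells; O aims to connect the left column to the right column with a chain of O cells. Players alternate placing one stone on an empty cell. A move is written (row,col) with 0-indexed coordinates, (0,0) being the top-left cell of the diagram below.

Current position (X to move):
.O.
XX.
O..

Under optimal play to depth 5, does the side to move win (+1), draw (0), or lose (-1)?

[.O./XX./O..] X move#1: (0,0):-1/XO./XX./O.., (0,2):-1/.OX/XX./O.., (1,2):+1/.O./XXX/O..*, (2,1):+1/.O./XX./OX., (2,2):+1/.O./XX./O.X
[.O./XXX/O..] O move#2: (0,0):-1/OO./XXX/O..*, (0,2):-1/.OO/XXX/O.., (2,1):-1/.O./XXX/OO., (2,2):-1/.O./XXX/O.O
[OO./XXX/O..] X move#3: (0,2):+1/OOX/XXX/O..*, (2,1):-1/OO./XXX/OX., (2,2):-1/OO./XXX/O.X
[OOX/XXX/O..] O move#4: (2,1):-1/OOX/XXX/OO.*, (2,2):-1/OOX/XXX/O.O
[OOX/XXX/OO.] X move#5: (2,2):+1/OOX/XXX/OOX*
[OOX/XXX/OOX] end (terminal -1, O#6); searched .O./XX./O.. to 5

value(.O./XX./O.., X) = +1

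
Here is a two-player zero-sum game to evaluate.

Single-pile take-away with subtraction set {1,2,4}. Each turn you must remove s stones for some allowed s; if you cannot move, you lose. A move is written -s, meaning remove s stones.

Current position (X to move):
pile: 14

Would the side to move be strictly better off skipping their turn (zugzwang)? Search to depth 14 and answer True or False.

zugzwang(14, X) = False

p1 X@[14]: -1[13]-1 -2[12]+1* -4[10]-1
p2 O@[12]: -1[11]-1* -2[10]-1 -4[8]-1
p3 X@[11]: -1[10]-1 -2[9]+1* -4[7]-1
p4 O@[9]: -1[8]-1* -2[7]-1 -4[5]-1
p5 X@[8]: -1[7]-1 -2[6]+1* -4[4]-1
p6 O@[6]: -1[5]-1* -2[4]-1 -4[2]-1
p7 X@[5]: -1[4]-1 -2[3]+1* -4[1]-1
p8 O@[3]: -1[2]-1* -2[1]-1
p9 X@[2]: -1[1]-1 -2[0]+1*
p10 O@[0] terminal -1; root [14] d14
suppose X passes — search the same position with O to move:
pass> p1 O@[14]: -1[13]-1 -2[12]+1* -4[10]-1
pass> p2 X@[12]: -1[11]-1* -2[10]-1 -4[8]-1
pass> p3 O@[11]: -1[10]-1 -2[9]+1* -4[7]-1
pass> p4 X@[9]: -1[8]-1* -2[7]-1 -4[5]-1
pass> p5 O@[8]: -1[7]-1 -2[6]+1* -4[4]-1
pass> p6 X@[6]: -1[5]-1* -2[4]-1 -4[2]-1
pass> p7 O@[5]: -1[4]-1 -2[3]+1* -4[1]-1
pass> p8 X@[3]: -1[2]-1* -2[1]-1
pass> p9 O@[2]: -1[1]-1 -2[0]+1*
pass> p10 X@[0] terminal -1; root [14] d14
for X: play +1, pass -1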